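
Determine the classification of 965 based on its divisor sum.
deficient

Proper divisors of 965: sum = 1 + 5 + 193 = 199
Since 199 < 965, 965 is deficient.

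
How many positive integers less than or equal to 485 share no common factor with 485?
384

485 = 5 × 97
φ(n) = n × ∏(1 - 1/p) for each prime p dividing n
φ(485) = 485 × (1 - 1/5) × (1 - 1/97) = 384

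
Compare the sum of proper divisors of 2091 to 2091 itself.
deficient

Proper divisors of 2091: sum = 1 + 3 + 17 + 41 + 51 + 123 + 697 = 933
Since 933 < 2091, 2091 is deficient.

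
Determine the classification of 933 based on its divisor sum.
deficient

Proper divisors of 933: sum = 1 + 3 + 311 = 315
Since 315 < 933, 933 is deficient.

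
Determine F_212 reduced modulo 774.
537

Matrix identity: Q^n = [[F_(n+1), F_n], [F_n, F_(n-1)]] with Q = [[1,1],[1,0]].
n = 212 = 11010100₂. Square-and-multiply, entries mod 774:
Q^1 = [[1,1],[1,0]]
Q^3 = (Q^1)²·Q = [[3,2],[2,1]]
Q^6 = (Q^3)² = [[13,8],[8,5]]
Q^13 = (Q^6)²·Q = [[377,233],[233,144]]
Q^26 = (Q^13)² = [[596,649],[649,721]]
Q^53 = (Q^26)²·Q = [[332,95],[95,237]]
Q^106 = (Q^53)² = [[53,649],[649,178]]
Q^212 = (Q^106)² = [[632,537],[537,95]]
F_212 mod 774 = Q^212[0][1] = 537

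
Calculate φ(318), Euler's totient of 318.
104

318 = 2 × 3 × 53
φ(n) = n × ∏(1 - 1/p) for each prime p dividing n
φ(318) = 318 × (1 - 1/2) × (1 - 1/3) × (1 - 1/53) = 104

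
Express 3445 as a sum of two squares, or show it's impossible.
9² + 58² (a=9, b=58)

Factorization: 3445 = 5 × 13 × 53
By Fermat: n is sum of two squares iff every prime p ≡ 3 (mod 4) appears to even power.
All primes ≡ 3 (mod 4) appear to even power.
Search a = 0, 1, 2, … for 3445 - a² a perfect square: first hit at a = 9: 3445 - 81 = 3364 = 58².
3445 = 9² + 58² = 81 + 3364 ✓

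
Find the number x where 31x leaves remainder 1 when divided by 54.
7

gcd(31, 54) = 1, so the inverse exists.
Extended Euclidean algorithm on (54, 31):
54 = 1 × 31 + 23  ⟹  23 = (1)·54 + (-1)·31
31 = 1 × 23 + 8  ⟹  8 = (-1)·54 + (2)·31
23 = 2 × 8 + 7  ⟹  7 = (3)·54 + (-5)·31
8 = 1 × 7 + 1  ⟹  1 = (-4)·54 + (7)·31
So (7)·31 ≡ 1 (mod 54), i.e. 31^(-1) ≡ 7 (mod 54).
Check: 31 × 7 = 217 ≡ 1 (mod 54)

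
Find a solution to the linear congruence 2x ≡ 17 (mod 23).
x ≡ 20 (mod 23)

gcd(2, 23) = 1, which divides 17, so solutions exist.
Find 2^(-1) mod 23 by the extended Euclidean algorithm:
23 = 11 × 2 + 1  ⟹  1 = (1)·23 + (-11)·2
So (-11)·2 ≡ 1 (mod 23), i.e. 2^(-1) ≡ -11 ≡ 12 (mod 23).
x ≡ 12 × 17 = 204 ≡ 20 (mod 23).
Check: 2 × 20 = 40 ≡ 17 (mod 23).
Unique solution: x ≡ 20 (mod 23)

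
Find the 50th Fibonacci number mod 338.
109

Matrix identity: Q^n = [[F_(n+1), F_n], [F_n, F_(n-1)]] with Q = [[1,1],[1,0]].
n = 50 = 110010₂. Square-and-multiply, entries mod 338:
Q^1 = [[1,1],[1,0]]
Q^3 = (Q^1)²·Q = [[3,2],[2,1]]
Q^6 = (Q^3)² = [[13,8],[8,5]]
Q^12 = (Q^6)² = [[233,144],[144,89]]
Q^25 = (Q^12)²·Q = [[51,327],[327,62]]
Q^50 = (Q^25)² = [[18,109],[109,247]]
F_50 mod 338 = Q^50[0][1] = 109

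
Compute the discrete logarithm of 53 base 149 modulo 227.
102

Baby-step giant-step with step n = ⌈√227⌉ = 16.
Baby steps 149^j mod 227 (j:value) for j=0..15: 0:1, 1:149, 2:182, 3:105, 4:209, 5:42, 6:129, 7:153, 8:97, 9:152, 10:175, 11:197, 12:70, 13:215, 14:28, 15:86.
Giant-step multiplier: 149^(-16) ≡ 149^(226-16) = 149^210 ≡ 69 (mod 227).
Giant steps γ_i = 53·69^i mod 227: γ_0=53, γ_1=25, γ_2=136, γ_3=77, γ_4=92, γ_5=219, γ_6=129 (in table at j=6).
x = i·n + j = 6·16 + 6 = 102.
Check: 149^102 ≡ 53 (mod 227).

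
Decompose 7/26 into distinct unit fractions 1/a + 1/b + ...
1/4 + 1/52

Greedy algorithm:
7/26: ceiling(26/7) = 4, use 1/4
1/52: ceiling(52/1) = 52, use 1/52
Result: 7/26 = 1/4 + 1/52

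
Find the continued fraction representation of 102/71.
[1; 2, 3, 2, 4]

Euclidean algorithm steps:
102 = 1 × 71 + 31
71 = 2 × 31 + 9
31 = 3 × 9 + 4
9 = 2 × 4 + 1
4 = 4 × 1 + 0
Continued fraction: [1; 2, 3, 2, 4]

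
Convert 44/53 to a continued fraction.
[0; 1, 4, 1, 8]

Euclidean algorithm steps:
44 = 0 × 53 + 44
53 = 1 × 44 + 9
44 = 4 × 9 + 8
9 = 1 × 8 + 1
8 = 8 × 1 + 0
Continued fraction: [0; 1, 4, 1, 8]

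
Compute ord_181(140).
180

181 is prime, so ord(140) divides φ(181) = 180.
Divisors of 180: 1, 2, 3, 4, 5, 6, 9, 10, 12, 15, 18, 20, 30, 36, 45, 60, 90, 180.
Repeated squaring: 140^1 ≡ 140, 140^2 ≡ 52, 140^4 ≡ 170, 140^8 ≡ 121, 140^16 ≡ 161, 140^32 ≡ 38, 140^64 ≡ 177, 140^128 ≡ 16 (mod 181).
Test 140^d mod 181 for each divisor d in increasing order:
140^1 ≡ 140
140^2 ≡ 52
140^3 = 140^2·140^1 ≡ 40
140^4 ≡ 170
140^5 = 140^4·140^1 ≡ 89
140^6 = 140^4·140^2 ≡ 152
140^9 = 140^8·140^1 ≡ 107
140^10 = 140^8·140^2 ≡ 138
140^12 = 140^8·140^4 ≡ 117
140^15 = 140^8·140^4·140^2·140^1 ≡ 155
140^18 = 140^16·140^2 ≡ 46
140^20 = 140^16·140^4 ≡ 39
140^30 = 140^16·140^8·140^4·140^2 ≡ 133
140^36 = 140^32·140^4 ≡ 125
140^45 = 140^32·140^8·140^4·140^1 ≡ 162
140^60 = 140^32·140^16·140^8·140^4 ≡ 132
140^90 = 140^64·140^16·140^8·140^2 ≡ 180
140^180 = 140^128·140^32·140^16·140^4 ≡ 1  ← first divisor giving 1
The order is 180.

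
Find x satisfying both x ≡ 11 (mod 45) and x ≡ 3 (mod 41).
1766

Using Chinese Remainder Theorem:
M = 45 × 41 = 1845
M1 = 41, M2 = 45
y1 = 41^(-1) mod 45 = 11
y2 = 45^(-1) mod 41 = 31
x = (11×41×11 + 3×45×31) mod 1845 = 1766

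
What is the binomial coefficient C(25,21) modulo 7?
1

Using Lucas' theorem:
Write n=25 and k=21 in base 7:
n in base 7: [3, 4]
k in base 7: [3, 0]
C(25,21) mod 7 = ∏ C(n_i, k_i) mod 7
Digit binomials (mod 7): C(3,3) = 1; C(4,0) = 1
Product: 1 × 1 = 1 ≡ 1 (mod 7)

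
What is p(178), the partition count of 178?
571701605655

p(n) counts ways to write n as a sum of positive integers (order ignored).
Euler's pentagonal recurrence: p(k) = p(k-1) + p(k-2) - p(k-5) - p(k-7) + p(k-12) + p(k-15) - ... (offsets j(3j∓1)/2, signs ++--, p(0)=1, p(<0)=0).
DP table for k = 0..177: p(0)=1, p(1)=1, p(2)=2, p(3)=3, p(4)=5, p(5)=7, p(6)=11, p(7)=15, p(8)=22, p(9)=30, p(10)=42, p(11)=56, p(12)=77, p(13)=101, p(14)=135, p(15)=176, p(16)=231, p(17)=297, p(18)=385, p(19)=490, p(20)=627, p(21)=792, p(22)=1002, p(23)=1255, p(24)=1575, p(25)=1958, p(26)=2436, p(27)=3010, p(28)=3718, p(29)=4565, p(30)=5604, p(31)=6842, p(32)=8349, p(33)=10143, p(34)=12310, p(35)=14883, p(36)=17977, p(37)=21637, p(38)=26015, p(39)=31185, p(40)=37338, p(41)=44583, p(42)=53174, p(43)=63261, p(44)=75175, p(45)=89134, p(46)=105558, p(47)=124754, p(48)=147273, p(49)=173525, p(50)=204226, p(51)=239943, p(52)=281589, p(53)=329931, p(54)=386155, p(55)=451276, p(56)=526823, p(57)=614154, p(58)=715220, p(59)=831820, p(60)=966467, p(61)=1121505, p(62)=1300156, p(63)=1505499, p(64)=1741630, p(65)=2012558, p(66)=2323520, p(67)=2679689, p(68)=3087735, p(69)=3554345, p(70)=4087968, p(71)=4697205, p(72)=5392783, p(73)=6185689, p(74)=7089500, p(75)=8118264, p(76)=9289091, p(77)=10619863, p(78)=12132164, p(79)=13848650, p(80)=15796476, p(81)=18004327, p(82)=20506255, p(83)=23338469, p(84)=26543660, p(85)=30167357, p(86)=34262962, p(87)=38887673, p(88)=44108109, p(89)=49995925, p(90)=56634173, p(91)=64112359, p(92)=72533807, p(93)=82010177, p(94)=92669720, p(95)=104651419, p(96)=118114304, p(97)=133230930, p(98)=150198136, p(99)=169229875, p(100)=190569292, p(101)=214481126, p(102)=241265379, p(103)=271248950, p(104)=304801365, p(105)=342325709, p(106)=384276336, p(107)=431149389, p(108)=483502844, p(109)=541946240, p(110)=607163746, p(111)=679903203, p(112)=761002156, p(113)=851376628, p(114)=952050665, p(115)=1064144451, p(116)=1188908248, p(117)=1327710076, p(118)=1482074143, p(119)=1653668665, p(120)=1844349560, p(121)=2056148051, p(122)=2291320912, p(123)=2552338241, p(124)=2841940500, p(125)=3163127352, p(126)=3519222692, p(127)=3913864295, p(128)=4351078600, p(129)=4835271870, p(130)=5371315400, p(131)=5964539504, p(132)=6620830889, p(133)=7346629512, p(134)=8149040695, p(135)=9035836076, p(136)=10015581680, p(137)=11097645016, p(138)=12292341831, p(139)=13610949895, p(140)=15065878135, p(141)=16670689208, p(142)=18440293320, p(143)=20390982757, p(144)=22540654445, p(145)=24908858009, p(146)=27517052599, p(147)=30388671978, p(148)=33549419497, p(149)=37027355200, p(150)=40853235313, p(151)=45060624582, p(152)=49686288421, p(153)=54770336324, p(154)=60356673280, p(155)=66493182097, p(156)=73232243759, p(157)=80630964769, p(158)=88751778802, p(159)=97662728555, p(160)=107438159466, p(161)=118159068427, p(162)=129913904637, p(163)=142798995930, p(164)=156919475295, p(165)=172389800255, p(166)=189334822579, p(167)=207890420102, p(168)=228204732751, p(169)=250438925115, p(170)=274768617130, p(171)=301384802048, p(172)=330495499613, p(173)=362326859895, p(174)=397125074750, p(175)=435157697830, p(176)=476715857290, p(177)=522115831195.
Final step: p(178) = p(177) + p(176) - p(173) - p(171) + p(166) + p(163) - p(156) - p(152) + p(143) + p(138) - p(127) - p(121) + p(108) + p(101) - p(86) - p(78) + p(61) + p(52) - p(33) - p(23) + p(2)
= 522115831195 + 476715857290 - 362326859895 - 301384802048 + 189334822579 + 142798995930 - 73232243759 - 49686288421 + 20390982757 + 12292341831 - 3913864295 - 2056148051 + 483502844 + 214481126 - 34262962 - 12132164 + 1121505 + 281589 - 10143 - 1255 + 2
= 571701605655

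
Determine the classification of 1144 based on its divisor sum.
abundant

Proper divisors of 1144: sum = 1 + 2 + 4 + 8 + 11 + 13 + 22 + 26 + 44 + 52 + 88 + 104 + 143 + 286 + 572 = 1376
Since 1376 > 1144, 1144 is abundant.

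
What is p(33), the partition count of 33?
10143

p(n) counts ways to write n as a sum of positive integers (order ignored).
Euler's pentagonal recurrence: p(k) = p(k-1) + p(k-2) - p(k-5) - p(k-7) + p(k-12) + p(k-15) - ... (offsets j(3j∓1)/2, signs ++--, p(0)=1, p(<0)=0).
DP table for k = 0..32: p(0)=1, p(1)=1, p(2)=2, p(3)=3, p(4)=5, p(5)=7, p(6)=11, p(7)=15, p(8)=22, p(9)=30, p(10)=42, p(11)=56, p(12)=77, p(13)=101, p(14)=135, p(15)=176, p(16)=231, p(17)=297, p(18)=385, p(19)=490, p(20)=627, p(21)=792, p(22)=1002, p(23)=1255, p(24)=1575, p(25)=1958, p(26)=2436, p(27)=3010, p(28)=3718, p(29)=4565, p(30)=5604, p(31)=6842, p(32)=8349.
Final step: p(33) = p(32) + p(31) - p(28) - p(26) + p(21) + p(18) - p(11) - p(7)
= 8349 + 6842 - 3718 - 2436 + 792 + 385 - 56 - 15
= 10143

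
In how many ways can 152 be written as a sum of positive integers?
49686288421

p(n) counts ways to write n as a sum of positive integers (order ignored).
Euler's pentagonal recurrence: p(k) = p(k-1) + p(k-2) - p(k-5) - p(k-7) + p(k-12) + p(k-15) - ... (offsets j(3j∓1)/2, signs ++--, p(0)=1, p(<0)=0).
DP table for k = 0..151: p(0)=1, p(1)=1, p(2)=2, p(3)=3, p(4)=5, p(5)=7, p(6)=11, p(7)=15, p(8)=22, p(9)=30, p(10)=42, p(11)=56, p(12)=77, p(13)=101, p(14)=135, p(15)=176, p(16)=231, p(17)=297, p(18)=385, p(19)=490, p(20)=627, p(21)=792, p(22)=1002, p(23)=1255, p(24)=1575, p(25)=1958, p(26)=2436, p(27)=3010, p(28)=3718, p(29)=4565, p(30)=5604, p(31)=6842, p(32)=8349, p(33)=10143, p(34)=12310, p(35)=14883, p(36)=17977, p(37)=21637, p(38)=26015, p(39)=31185, p(40)=37338, p(41)=44583, p(42)=53174, p(43)=63261, p(44)=75175, p(45)=89134, p(46)=105558, p(47)=124754, p(48)=147273, p(49)=173525, p(50)=204226, p(51)=239943, p(52)=281589, p(53)=329931, p(54)=386155, p(55)=451276, p(56)=526823, p(57)=614154, p(58)=715220, p(59)=831820, p(60)=966467, p(61)=1121505, p(62)=1300156, p(63)=1505499, p(64)=1741630, p(65)=2012558, p(66)=2323520, p(67)=2679689, p(68)=3087735, p(69)=3554345, p(70)=4087968, p(71)=4697205, p(72)=5392783, p(73)=6185689, p(74)=7089500, p(75)=8118264, p(76)=9289091, p(77)=10619863, p(78)=12132164, p(79)=13848650, p(80)=15796476, p(81)=18004327, p(82)=20506255, p(83)=23338469, p(84)=26543660, p(85)=30167357, p(86)=34262962, p(87)=38887673, p(88)=44108109, p(89)=49995925, p(90)=56634173, p(91)=64112359, p(92)=72533807, p(93)=82010177, p(94)=92669720, p(95)=104651419, p(96)=118114304, p(97)=133230930, p(98)=150198136, p(99)=169229875, p(100)=190569292, p(101)=214481126, p(102)=241265379, p(103)=271248950, p(104)=304801365, p(105)=342325709, p(106)=384276336, p(107)=431149389, p(108)=483502844, p(109)=541946240, p(110)=607163746, p(111)=679903203, p(112)=761002156, p(113)=851376628, p(114)=952050665, p(115)=1064144451, p(116)=1188908248, p(117)=1327710076, p(118)=1482074143, p(119)=1653668665, p(120)=1844349560, p(121)=2056148051, p(122)=2291320912, p(123)=2552338241, p(124)=2841940500, p(125)=3163127352, p(126)=3519222692, p(127)=3913864295, p(128)=4351078600, p(129)=4835271870, p(130)=5371315400, p(131)=5964539504, p(132)=6620830889, p(133)=7346629512, p(134)=8149040695, p(135)=9035836076, p(136)=10015581680, p(137)=11097645016, p(138)=12292341831, p(139)=13610949895, p(140)=15065878135, p(141)=16670689208, p(142)=18440293320, p(143)=20390982757, p(144)=22540654445, p(145)=24908858009, p(146)=27517052599, p(147)=30388671978, p(148)=33549419497, p(149)=37027355200, p(150)=40853235313, p(151)=45060624582.
Final step: p(152) = p(151) + p(150) - p(147) - p(145) + p(140) + p(137) - p(130) - p(126) + p(117) + p(112) - p(101) - p(95) + p(82) + p(75) - p(60) - p(52) + p(35) + p(26) - p(7)
= 45060624582 + 40853235313 - 30388671978 - 24908858009 + 15065878135 + 11097645016 - 5371315400 - 3519222692 + 1327710076 + 761002156 - 214481126 - 104651419 + 20506255 + 8118264 - 966467 - 281589 + 14883 + 2436 - 15
= 49686288421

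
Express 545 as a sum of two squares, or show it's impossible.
4² + 23² (a=4, b=23)

Factorization: 545 = 5 × 109
By Fermat: n is sum of two squares iff every prime p ≡ 3 (mod 4) appears to even power.
All primes ≡ 3 (mod 4) appear to even power.
Search a = 0, 1, 2, … for 545 - a² a perfect square: first hit at a = 4: 545 - 16 = 529 = 23².
545 = 4² + 23² = 16 + 529 ✓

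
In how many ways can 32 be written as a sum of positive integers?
8349

p(n) counts ways to write n as a sum of positive integers (order ignored).
Euler's pentagonal recurrence: p(k) = p(k-1) + p(k-2) - p(k-5) - p(k-7) + p(k-12) + p(k-15) - ... (offsets j(3j∓1)/2, signs ++--, p(0)=1, p(<0)=0).
DP table for k = 0..31: p(0)=1, p(1)=1, p(2)=2, p(3)=3, p(4)=5, p(5)=7, p(6)=11, p(7)=15, p(8)=22, p(9)=30, p(10)=42, p(11)=56, p(12)=77, p(13)=101, p(14)=135, p(15)=176, p(16)=231, p(17)=297, p(18)=385, p(19)=490, p(20)=627, p(21)=792, p(22)=1002, p(23)=1255, p(24)=1575, p(25)=1958, p(26)=2436, p(27)=3010, p(28)=3718, p(29)=4565, p(30)=5604, p(31)=6842.
Final step: p(32) = p(31) + p(30) - p(27) - p(25) + p(20) + p(17) - p(10) - p(6)
= 6842 + 5604 - 3010 - 1958 + 627 + 297 - 42 - 11
= 8349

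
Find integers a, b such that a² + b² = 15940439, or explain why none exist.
Not possible

Factorization: 15940439 = 53 × 67^3
By Fermat: n is sum of two squares iff every prime p ≡ 3 (mod 4) appears to even power.
Prime(s) ≡ 3 (mod 4) with odd exponent: [(67, 3)]
Therefore 15940439 cannot be expressed as a² + b².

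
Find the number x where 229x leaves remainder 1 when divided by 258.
169

gcd(229, 258) = 1, so the inverse exists.
Extended Euclidean algorithm on (258, 229):
258 = 1 × 229 + 29  ⟹  29 = (1)·258 + (-1)·229
229 = 7 × 29 + 26  ⟹  26 = (-7)·258 + (8)·229
29 = 1 × 26 + 3  ⟹  3 = (8)·258 + (-9)·229
26 = 8 × 3 + 2  ⟹  2 = (-71)·258 + (80)·229
3 = 1 × 2 + 1  ⟹  1 = (79)·258 + (-89)·229
So (-89)·229 ≡ 1 (mod 258), i.e. 229^(-1) ≡ -89 ≡ 169 (mod 258).
Check: 229 × 169 = 38701 ≡ 1 (mod 258)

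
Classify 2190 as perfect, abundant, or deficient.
abundant

Proper divisors of 2190: sum = 1 + 2 + 3 + 5 + 6 + 10 + 15 + 30 + 73 + 146 + 219 + 365 + 438 + 730 + 1095 = 3138
Since 3138 > 2190, 2190 is abundant.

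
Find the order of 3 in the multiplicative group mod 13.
3

13 is prime, so ord(3) divides φ(13) = 12.
Divisors of 12: 1, 2, 3, 4, 6, 12.
Repeated squaring: 3^1 ≡ 3, 3^2 ≡ 9, 3^4 ≡ 3, 3^8 ≡ 9 (mod 13).
Test 3^d mod 13 for each divisor d in increasing order:
3^1 ≡ 3
3^2 ≡ 9
3^3 = 3^2·3^1 ≡ 1  ← first divisor giving 1
The order is 3.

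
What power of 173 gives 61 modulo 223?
145

Baby-step giant-step with step n = ⌈√223⌉ = 15.
Baby steps 173^j mod 223 (j:value) for j=0..14: 0:1, 1:173, 2:47, 3:103, 4:202, 5:158, 6:128, 7:67, 8:218, 9:27, 10:211, 11:154, 12:105, 13:102, 14:29.
Giant-step multiplier: 173^(-15) ≡ 173^(222-15) = 173^207 ≡ 221 (mod 223).
Giant steps γ_i = 61·221^i mod 223: γ_0=61, γ_1=101, γ_2=21, γ_3=181, γ_4=84, γ_5=55, γ_6=113, γ_7=220, γ_8=6, γ_9=211 (in table at j=10).
x = i·n + j = 9·15 + 10 = 145.
Check: 173^145 ≡ 61 (mod 223).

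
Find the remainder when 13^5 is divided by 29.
6

Repeated squaring. Binary of 5 = 101.
13^1 ≡ 13 (mod 29); 13^2 ≡ 24 (mod 29); 13^4 ≡ 25 (mod 29)
13^5 = 13^1 × 13^4 ≡ 6 (mod 29)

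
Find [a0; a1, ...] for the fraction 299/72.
[4; 6, 1, 1, 5]

Euclidean algorithm steps:
299 = 4 × 72 + 11
72 = 6 × 11 + 6
11 = 1 × 6 + 5
6 = 1 × 5 + 1
5 = 5 × 1 + 0
Continued fraction: [4; 6, 1, 1, 5]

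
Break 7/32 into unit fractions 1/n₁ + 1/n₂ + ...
1/5 + 1/54 + 1/4320

Greedy algorithm:
7/32: ceiling(32/7) = 5, use 1/5
3/160: ceiling(160/3) = 54, use 1/54
1/4320: ceiling(4320/1) = 4320, use 1/4320
Result: 7/32 = 1/5 + 1/54 + 1/4320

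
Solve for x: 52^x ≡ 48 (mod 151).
31

Baby-step giant-step with step n = ⌈√151⌉ = 13.
Baby steps 52^j mod 151 (j:value) for j=0..12: 0:1, 1:52, 2:137, 3:27, 4:45, 5:75, 6:125, 7:7, 8:62, 9:53, 10:38, 11:13, 12:72.
Giant-step multiplier: 52^(-13) ≡ 52^(150-13) = 52^137 ≡ 112 (mod 151).
Giant steps γ_i = 48·112^i mod 151: γ_0=48, γ_1=91, γ_2=75 (in table at j=5).
x = i·n + j = 2·13 + 5 = 31.
Check: 52^31 ≡ 48 (mod 151).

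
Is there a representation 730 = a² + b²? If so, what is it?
1² + 27² (a=1, b=27)

Factorization: 730 = 2 × 5 × 73
By Fermat: n is sum of two squares iff every prime p ≡ 3 (mod 4) appears to even power.
All primes ≡ 3 (mod 4) appear to even power.
Search a = 0, 1, 2, … for 730 - a² a perfect square: first hit at a = 1: 730 - 1 = 729 = 27².
730 = 1² + 27² = 1 + 729 ✓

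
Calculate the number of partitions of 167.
207890420102

p(n) counts ways to write n as a sum of positive integers (order ignored).
Euler's pentagonal recurrence: p(k) = p(k-1) + p(k-2) - p(k-5) - p(k-7) + p(k-12) + p(k-15) - ... (offsets j(3j∓1)/2, signs ++--, p(0)=1, p(<0)=0).
DP table for k = 0..166: p(0)=1, p(1)=1, p(2)=2, p(3)=3, p(4)=5, p(5)=7, p(6)=11, p(7)=15, p(8)=22, p(9)=30, p(10)=42, p(11)=56, p(12)=77, p(13)=101, p(14)=135, p(15)=176, p(16)=231, p(17)=297, p(18)=385, p(19)=490, p(20)=627, p(21)=792, p(22)=1002, p(23)=1255, p(24)=1575, p(25)=1958, p(26)=2436, p(27)=3010, p(28)=3718, p(29)=4565, p(30)=5604, p(31)=6842, p(32)=8349, p(33)=10143, p(34)=12310, p(35)=14883, p(36)=17977, p(37)=21637, p(38)=26015, p(39)=31185, p(40)=37338, p(41)=44583, p(42)=53174, p(43)=63261, p(44)=75175, p(45)=89134, p(46)=105558, p(47)=124754, p(48)=147273, p(49)=173525, p(50)=204226, p(51)=239943, p(52)=281589, p(53)=329931, p(54)=386155, p(55)=451276, p(56)=526823, p(57)=614154, p(58)=715220, p(59)=831820, p(60)=966467, p(61)=1121505, p(62)=1300156, p(63)=1505499, p(64)=1741630, p(65)=2012558, p(66)=2323520, p(67)=2679689, p(68)=3087735, p(69)=3554345, p(70)=4087968, p(71)=4697205, p(72)=5392783, p(73)=6185689, p(74)=7089500, p(75)=8118264, p(76)=9289091, p(77)=10619863, p(78)=12132164, p(79)=13848650, p(80)=15796476, p(81)=18004327, p(82)=20506255, p(83)=23338469, p(84)=26543660, p(85)=30167357, p(86)=34262962, p(87)=38887673, p(88)=44108109, p(89)=49995925, p(90)=56634173, p(91)=64112359, p(92)=72533807, p(93)=82010177, p(94)=92669720, p(95)=104651419, p(96)=118114304, p(97)=133230930, p(98)=150198136, p(99)=169229875, p(100)=190569292, p(101)=214481126, p(102)=241265379, p(103)=271248950, p(104)=304801365, p(105)=342325709, p(106)=384276336, p(107)=431149389, p(108)=483502844, p(109)=541946240, p(110)=607163746, p(111)=679903203, p(112)=761002156, p(113)=851376628, p(114)=952050665, p(115)=1064144451, p(116)=1188908248, p(117)=1327710076, p(118)=1482074143, p(119)=1653668665, p(120)=1844349560, p(121)=2056148051, p(122)=2291320912, p(123)=2552338241, p(124)=2841940500, p(125)=3163127352, p(126)=3519222692, p(127)=3913864295, p(128)=4351078600, p(129)=4835271870, p(130)=5371315400, p(131)=5964539504, p(132)=6620830889, p(133)=7346629512, p(134)=8149040695, p(135)=9035836076, p(136)=10015581680, p(137)=11097645016, p(138)=12292341831, p(139)=13610949895, p(140)=15065878135, p(141)=16670689208, p(142)=18440293320, p(143)=20390982757, p(144)=22540654445, p(145)=24908858009, p(146)=27517052599, p(147)=30388671978, p(148)=33549419497, p(149)=37027355200, p(150)=40853235313, p(151)=45060624582, p(152)=49686288421, p(153)=54770336324, p(154)=60356673280, p(155)=66493182097, p(156)=73232243759, p(157)=80630964769, p(158)=88751778802, p(159)=97662728555, p(160)=107438159466, p(161)=118159068427, p(162)=129913904637, p(163)=142798995930, p(164)=156919475295, p(165)=172389800255, p(166)=189334822579.
Final step: p(167) = p(166) + p(165) - p(162) - p(160) + p(155) + p(152) - p(145) - p(141) + p(132) + p(127) - p(116) - p(110) + p(97) + p(90) - p(75) - p(67) + p(50) + p(41) - p(22) - p(12)
= 189334822579 + 172389800255 - 129913904637 - 107438159466 + 66493182097 + 49686288421 - 24908858009 - 16670689208 + 6620830889 + 3913864295 - 1188908248 - 607163746 + 133230930 + 56634173 - 8118264 - 2679689 + 204226 + 44583 - 1002 - 77
= 207890420102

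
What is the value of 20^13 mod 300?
200

Repeated squaring. Binary of 13 = 1101.
20^1 ≡ 20 (mod 300); 20^2 ≡ 100 (mod 300); 20^4 ≡ 100 (mod 300); 20^8 ≡ 100 (mod 300)
20^13 = 20^1 × 20^4 × 20^8 ≡ 200 (mod 300)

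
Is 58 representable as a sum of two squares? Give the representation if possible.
3² + 7² (a=3, b=7)

Factorization: 58 = 2 × 29
By Fermat: n is sum of two squares iff every prime p ≡ 3 (mod 4) appears to even power.
All primes ≡ 3 (mod 4) appear to even power.
Search a = 0, 1, 2, … for 58 - a² a perfect square: first hit at a = 3: 58 - 9 = 49 = 7².
58 = 3² + 7² = 9 + 49 ✓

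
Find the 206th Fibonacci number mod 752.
377

Matrix identity: Q^n = [[F_(n+1), F_n], [F_n, F_(n-1)]] with Q = [[1,1],[1,0]].
n = 206 = 11001110₂. Square-and-multiply, entries mod 752:
Q^1 = [[1,1],[1,0]]
Q^3 = (Q^1)²·Q = [[3,2],[2,1]]
Q^6 = (Q^3)² = [[13,8],[8,5]]
Q^12 = (Q^6)² = [[233,144],[144,89]]
Q^25 = (Q^12)²·Q = [[321,577],[577,496]]
Q^51 = (Q^25)²·Q = [[467,562],[562,657]]
Q^103 = (Q^51)²·Q = [[21,13],[13,8]]
Q^206 = (Q^103)² = [[610,377],[377,233]]
F_206 mod 752 = Q^206[0][1] = 377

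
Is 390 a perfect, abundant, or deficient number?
abundant

Proper divisors of 390: sum = 1 + 2 + 3 + 5 + 6 + 10 + 13 + 15 + 26 + 30 + 39 + 65 + 78 + 130 + 195 = 618
Since 618 > 390, 390 is abundant.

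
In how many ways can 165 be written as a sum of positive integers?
172389800255

p(n) counts ways to write n as a sum of positive integers (order ignored).
Euler's pentagonal recurrence: p(k) = p(k-1) + p(k-2) - p(k-5) - p(k-7) + p(k-12) + p(k-15) - ... (offsets j(3j∓1)/2, signs ++--, p(0)=1, p(<0)=0).
DP table for k = 0..164: p(0)=1, p(1)=1, p(2)=2, p(3)=3, p(4)=5, p(5)=7, p(6)=11, p(7)=15, p(8)=22, p(9)=30, p(10)=42, p(11)=56, p(12)=77, p(13)=101, p(14)=135, p(15)=176, p(16)=231, p(17)=297, p(18)=385, p(19)=490, p(20)=627, p(21)=792, p(22)=1002, p(23)=1255, p(24)=1575, p(25)=1958, p(26)=2436, p(27)=3010, p(28)=3718, p(29)=4565, p(30)=5604, p(31)=6842, p(32)=8349, p(33)=10143, p(34)=12310, p(35)=14883, p(36)=17977, p(37)=21637, p(38)=26015, p(39)=31185, p(40)=37338, p(41)=44583, p(42)=53174, p(43)=63261, p(44)=75175, p(45)=89134, p(46)=105558, p(47)=124754, p(48)=147273, p(49)=173525, p(50)=204226, p(51)=239943, p(52)=281589, p(53)=329931, p(54)=386155, p(55)=451276, p(56)=526823, p(57)=614154, p(58)=715220, p(59)=831820, p(60)=966467, p(61)=1121505, p(62)=1300156, p(63)=1505499, p(64)=1741630, p(65)=2012558, p(66)=2323520, p(67)=2679689, p(68)=3087735, p(69)=3554345, p(70)=4087968, p(71)=4697205, p(72)=5392783, p(73)=6185689, p(74)=7089500, p(75)=8118264, p(76)=9289091, p(77)=10619863, p(78)=12132164, p(79)=13848650, p(80)=15796476, p(81)=18004327, p(82)=20506255, p(83)=23338469, p(84)=26543660, p(85)=30167357, p(86)=34262962, p(87)=38887673, p(88)=44108109, p(89)=49995925, p(90)=56634173, p(91)=64112359, p(92)=72533807, p(93)=82010177, p(94)=92669720, p(95)=104651419, p(96)=118114304, p(97)=133230930, p(98)=150198136, p(99)=169229875, p(100)=190569292, p(101)=214481126, p(102)=241265379, p(103)=271248950, p(104)=304801365, p(105)=342325709, p(106)=384276336, p(107)=431149389, p(108)=483502844, p(109)=541946240, p(110)=607163746, p(111)=679903203, p(112)=761002156, p(113)=851376628, p(114)=952050665, p(115)=1064144451, p(116)=1188908248, p(117)=1327710076, p(118)=1482074143, p(119)=1653668665, p(120)=1844349560, p(121)=2056148051, p(122)=2291320912, p(123)=2552338241, p(124)=2841940500, p(125)=3163127352, p(126)=3519222692, p(127)=3913864295, p(128)=4351078600, p(129)=4835271870, p(130)=5371315400, p(131)=5964539504, p(132)=6620830889, p(133)=7346629512, p(134)=8149040695, p(135)=9035836076, p(136)=10015581680, p(137)=11097645016, p(138)=12292341831, p(139)=13610949895, p(140)=15065878135, p(141)=16670689208, p(142)=18440293320, p(143)=20390982757, p(144)=22540654445, p(145)=24908858009, p(146)=27517052599, p(147)=30388671978, p(148)=33549419497, p(149)=37027355200, p(150)=40853235313, p(151)=45060624582, p(152)=49686288421, p(153)=54770336324, p(154)=60356673280, p(155)=66493182097, p(156)=73232243759, p(157)=80630964769, p(158)=88751778802, p(159)=97662728555, p(160)=107438159466, p(161)=118159068427, p(162)=129913904637, p(163)=142798995930, p(164)=156919475295.
Final step: p(165) = p(164) + p(163) - p(160) - p(158) + p(153) + p(150) - p(143) - p(139) + p(130) + p(125) - p(114) - p(108) + p(95) + p(88) - p(73) - p(65) + p(48) + p(39) - p(20) - p(10)
= 156919475295 + 142798995930 - 107438159466 - 88751778802 + 54770336324 + 40853235313 - 20390982757 - 13610949895 + 5371315400 + 3163127352 - 952050665 - 483502844 + 104651419 + 44108109 - 6185689 - 2012558 + 147273 + 31185 - 627 - 42
= 172389800255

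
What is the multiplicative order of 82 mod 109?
18

109 is prime, so ord(82) divides φ(109) = 108.
Divisors of 108: 1, 2, 3, 4, 6, 9, 12, 18, 27, 36, 54, 108.
Repeated squaring: 82^1 ≡ 82, 82^2 ≡ 75, 82^4 ≡ 66, 82^8 ≡ 105, 82^16 ≡ 16, 82^32 ≡ 38, 82^64 ≡ 27 (mod 109).
Test 82^d mod 109 for each divisor d in increasing order:
82^1 ≡ 82
82^2 ≡ 75
82^3 = 82^2·82^1 ≡ 46
82^4 ≡ 66
82^6 = 82^4·82^2 ≡ 45
82^9 = 82^8·82^1 ≡ 108
82^12 = 82^8·82^4 ≡ 63
82^18 = 82^16·82^2 ≡ 1  ← first divisor giving 1
The order is 18.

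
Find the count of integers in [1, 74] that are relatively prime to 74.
36

74 = 2 × 37
φ(n) = n × ∏(1 - 1/p) for each prime p dividing n
φ(74) = 74 × (1 - 1/2) × (1 - 1/37) = 36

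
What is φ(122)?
60

122 = 2 × 61
φ(n) = n × ∏(1 - 1/p) for each prime p dividing n
φ(122) = 122 × (1 - 1/2) × (1 - 1/61) = 60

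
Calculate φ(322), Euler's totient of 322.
132

322 = 2 × 7 × 23
φ(n) = n × ∏(1 - 1/p) for each prime p dividing n
φ(322) = 322 × (1 - 1/2) × (1 - 1/7) × (1 - 1/23) = 132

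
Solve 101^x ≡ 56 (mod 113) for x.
60

Baby-step giant-step with step n = ⌈√113⌉ = 11.
Baby steps 101^j mod 113 (j:value) for j=0..10: 0:1, 1:101, 2:31, 3:80, 4:57, 5:107, 6:72, 7:40, 8:85, 9:110, 10:36.
Giant-step multiplier: 101^(-11) ≡ 101^(112-11) = 101^101 ≡ 17 (mod 113).
Giant steps γ_i = 56·17^i mod 113: γ_0=56, γ_1=48, γ_2=25, γ_3=86, γ_4=106, γ_5=107 (in table at j=5).
x = i·n + j = 5·11 + 5 = 60.
Check: 101^60 ≡ 56 (mod 113).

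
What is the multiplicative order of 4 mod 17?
4

17 is prime, so ord(4) divides φ(17) = 16.
Divisors of 16: 1, 2, 4, 8, 16.
Repeated squaring: 4^1 ≡ 4, 4^2 ≡ 16, 4^4 ≡ 1, 4^8 ≡ 1, 4^16 ≡ 1 (mod 17).
Test 4^d mod 17 for each divisor d in increasing order:
4^1 ≡ 4
4^2 ≡ 16
4^4 ≡ 1  ← first divisor giving 1
The order is 4.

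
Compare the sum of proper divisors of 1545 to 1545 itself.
deficient

Proper divisors of 1545: sum = 1 + 3 + 5 + 15 + 103 + 309 + 515 = 951
Since 951 < 1545, 1545 is deficient.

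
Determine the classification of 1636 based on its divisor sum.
deficient

Proper divisors of 1636: sum = 1 + 2 + 4 + 409 + 818 = 1234
Since 1234 < 1636, 1636 is deficient.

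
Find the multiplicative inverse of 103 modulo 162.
151

gcd(103, 162) = 1, so the inverse exists.
Extended Euclidean algorithm on (162, 103):
162 = 1 × 103 + 59  ⟹  59 = (1)·162 + (-1)·103
103 = 1 × 59 + 44  ⟹  44 = (-1)·162 + (2)·103
59 = 1 × 44 + 15  ⟹  15 = (2)·162 + (-3)·103
44 = 2 × 15 + 14  ⟹  14 = (-5)·162 + (8)·103
15 = 1 × 14 + 1  ⟹  1 = (7)·162 + (-11)·103
So (-11)·103 ≡ 1 (mod 162), i.e. 103^(-1) ≡ -11 ≡ 151 (mod 162).
Check: 103 × 151 = 15553 ≡ 1 (mod 162)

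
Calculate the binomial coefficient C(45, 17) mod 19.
0

Using Lucas' theorem:
Write n=45 and k=17 in base 19:
n in base 19: [2, 7]
k in base 19: [0, 17]
C(45,17) mod 19 = ∏ C(n_i, k_i) mod 19
Digit binomials (mod 19): C(2,0) = 1; C(7,17) = 0 (k_i > n_i)
Product: 1 × 0 = 0 ≡ 0 (mod 19)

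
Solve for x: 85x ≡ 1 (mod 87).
43

gcd(85, 87) = 1, so the inverse exists.
Extended Euclidean algorithm on (87, 85):
87 = 1 × 85 + 2  ⟹  2 = (1)·87 + (-1)·85
85 = 42 × 2 + 1  ⟹  1 = (-42)·87 + (43)·85
So (43)·85 ≡ 1 (mod 87), i.e. 85^(-1) ≡ 43 (mod 87).
Check: 85 × 43 = 3655 ≡ 1 (mod 87)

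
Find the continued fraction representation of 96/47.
[2; 23, 2]

Euclidean algorithm steps:
96 = 2 × 47 + 2
47 = 23 × 2 + 1
2 = 2 × 1 + 0
Continued fraction: [2; 23, 2]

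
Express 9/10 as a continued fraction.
[0; 1, 9]

Euclidean algorithm steps:
9 = 0 × 10 + 9
10 = 1 × 9 + 1
9 = 9 × 1 + 0
Continued fraction: [0; 1, 9]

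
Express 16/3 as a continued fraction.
[5; 3]

Euclidean algorithm steps:
16 = 5 × 3 + 1
3 = 3 × 1 + 0
Continued fraction: [5; 3]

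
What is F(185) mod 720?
445

Matrix identity: Q^n = [[F_(n+1), F_n], [F_n, F_(n-1)]] with Q = [[1,1],[1,0]].
n = 185 = 10111001₂. Square-and-multiply, entries mod 720:
Q^1 = [[1,1],[1,0]]
Q^2 = (Q^1)² = [[2,1],[1,1]]
Q^5 = (Q^2)²·Q = [[8,5],[5,3]]
Q^11 = (Q^5)²·Q = [[144,89],[89,55]]
Q^23 = (Q^11)²·Q = [[288,577],[577,431]]
Q^46 = (Q^23)² = [[433,143],[143,290]]
Q^92 = (Q^46)² = [[578,429],[429,149]]
Q^185 = (Q^92)²·Q = [[568,445],[445,123]]
F_185 mod 720 = Q^185[0][1] = 445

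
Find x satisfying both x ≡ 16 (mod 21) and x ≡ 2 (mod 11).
79

Using Chinese Remainder Theorem:
M = 21 × 11 = 231
M1 = 11, M2 = 21
y1 = 11^(-1) mod 21 = 2
y2 = 21^(-1) mod 11 = 10
x = (16×11×2 + 2×21×10) mod 231 = 79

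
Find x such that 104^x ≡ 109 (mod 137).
126

Baby-step giant-step with step n = ⌈√137⌉ = 12.
Baby steps 104^j mod 137 (j:value) for j=0..11: 0:1, 1:104, 2:130, 3:94, 4:49, 5:27, 6:68, 7:85, 8:72, 9:90, 10:44, 11:55.
Giant-step multiplier: 104^(-12) ≡ 104^(136-12) = 104^124 ≡ 4 (mod 137).
Giant steps γ_i = 109·4^i mod 137: γ_0=109, γ_1=25, γ_2=100, γ_3=126, γ_4=93, γ_5=98, γ_6=118, γ_7=61, γ_8=107, γ_9=17, γ_10=68 (in table at j=6).
x = i·n + j = 10·12 + 6 = 126.
Check: 104^126 ≡ 109 (mod 137).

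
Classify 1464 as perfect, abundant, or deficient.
abundant

Proper divisors of 1464: sum = 1 + 2 + 3 + 4 + 6 + 8 + 12 + 24 + 61 + 122 + 183 + 244 + 366 + 488 + 732 = 2256
Since 2256 > 1464, 1464 is abundant.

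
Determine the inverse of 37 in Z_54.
19

gcd(37, 54) = 1, so the inverse exists.
Extended Euclidean algorithm on (54, 37):
54 = 1 × 37 + 17  ⟹  17 = (1)·54 + (-1)·37
37 = 2 × 17 + 3  ⟹  3 = (-2)·54 + (3)·37
17 = 5 × 3 + 2  ⟹  2 = (11)·54 + (-16)·37
3 = 1 × 2 + 1  ⟹  1 = (-13)·54 + (19)·37
So (19)·37 ≡ 1 (mod 54), i.e. 37^(-1) ≡ 19 (mod 54).
Check: 37 × 19 = 703 ≡ 1 (mod 54)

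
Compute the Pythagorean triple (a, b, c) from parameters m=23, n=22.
(45, 1012, 1013)

Euclid's formula: a = m² - n², b = 2mn, c = m² + n²
m = 23, n = 22
a = 23² - 22² = 529 - 484 = 45
b = 2 × 23 × 22 = 1012
c = 23² + 22² = 529 + 484 = 1013
Verification: 45² + 1012² = 2025 + 1024144 = 1026169 = 1013² ✓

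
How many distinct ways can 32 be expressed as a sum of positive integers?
8349

p(n) counts ways to write n as a sum of positive integers (order ignored).
Euler's pentagonal recurrence: p(k) = p(k-1) + p(k-2) - p(k-5) - p(k-7) + p(k-12) + p(k-15) - ... (offsets j(3j∓1)/2, signs ++--, p(0)=1, p(<0)=0).
DP table for k = 0..31: p(0)=1, p(1)=1, p(2)=2, p(3)=3, p(4)=5, p(5)=7, p(6)=11, p(7)=15, p(8)=22, p(9)=30, p(10)=42, p(11)=56, p(12)=77, p(13)=101, p(14)=135, p(15)=176, p(16)=231, p(17)=297, p(18)=385, p(19)=490, p(20)=627, p(21)=792, p(22)=1002, p(23)=1255, p(24)=1575, p(25)=1958, p(26)=2436, p(27)=3010, p(28)=3718, p(29)=4565, p(30)=5604, p(31)=6842.
Final step: p(32) = p(31) + p(30) - p(27) - p(25) + p(20) + p(17) - p(10) - p(6)
= 6842 + 5604 - 3010 - 1958 + 627 + 297 - 42 - 11
= 8349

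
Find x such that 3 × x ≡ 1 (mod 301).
201

gcd(3, 301) = 1, so the inverse exists.
Extended Euclidean algorithm on (301, 3):
301 = 100 × 3 + 1  ⟹  1 = (1)·301 + (-100)·3
So (-100)·3 ≡ 1 (mod 301), i.e. 3^(-1) ≡ -100 ≡ 201 (mod 301).
Check: 3 × 201 = 603 ≡ 1 (mod 301)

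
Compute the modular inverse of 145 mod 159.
34

gcd(145, 159) = 1, so the inverse exists.
Extended Euclidean algorithm on (159, 145):
159 = 1 × 145 + 14  ⟹  14 = (1)·159 + (-1)·145
145 = 10 × 14 + 5  ⟹  5 = (-10)·159 + (11)·145
14 = 2 × 5 + 4  ⟹  4 = (21)·159 + (-23)·145
5 = 1 × 4 + 1  ⟹  1 = (-31)·159 + (34)·145
So (34)·145 ≡ 1 (mod 159), i.e. 145^(-1) ≡ 34 (mod 159).
Check: 145 × 34 = 4930 ≡ 1 (mod 159)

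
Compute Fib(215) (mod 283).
99

Matrix identity: Q^n = [[F_(n+1), F_n], [F_n, F_(n-1)]] with Q = [[1,1],[1,0]].
n = 215 = 11010111₂. Square-and-multiply, entries mod 283:
Q^1 = [[1,1],[1,0]]
Q^3 = (Q^1)²·Q = [[3,2],[2,1]]
Q^6 = (Q^3)² = [[13,8],[8,5]]
Q^13 = (Q^6)²·Q = [[94,233],[233,144]]
Q^26 = (Q^13)² = [[16,269],[269,30]]
Q^53 = (Q^26)²·Q = [[91,169],[169,205]]
Q^107 = (Q^53)²·Q = [[268,52],[52,216]]
Q^215 = (Q^107)²·Q = [[80,99],[99,264]]
F_215 mod 283 = Q^215[0][1] = 99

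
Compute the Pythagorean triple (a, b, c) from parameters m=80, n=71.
(1359, 11360, 11441)

Euclid's formula: a = m² - n², b = 2mn, c = m² + n²
m = 80, n = 71
a = 80² - 71² = 6400 - 5041 = 1359
b = 2 × 80 × 71 = 11360
c = 80² + 71² = 6400 + 5041 = 11441
Verification: 1359² + 11360² = 1846881 + 129049600 = 130896481 = 11441² ✓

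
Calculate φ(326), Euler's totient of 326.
162

326 = 2 × 163
φ(n) = n × ∏(1 - 1/p) for each prime p dividing n
φ(326) = 326 × (1 - 1/2) × (1 - 1/163) = 162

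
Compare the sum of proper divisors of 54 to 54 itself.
abundant

Proper divisors of 54: sum = 1 + 2 + 3 + 6 + 9 + 18 + 27 = 66
Since 66 > 54, 54 is abundant.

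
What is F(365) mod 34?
5

Matrix identity: Q^n = [[F_(n+1), F_n], [F_n, F_(n-1)]] with Q = [[1,1],[1,0]].
n = 365 = 101101101₂. Square-and-multiply, entries mod 34:
Q^1 = [[1,1],[1,0]]
Q^2 = (Q^1)² = [[2,1],[1,1]]
Q^5 = (Q^2)²·Q = [[8,5],[5,3]]
Q^11 = (Q^5)²·Q = [[8,21],[21,21]]
Q^22 = (Q^11)² = [[29,31],[31,32]]
Q^45 = (Q^22)²·Q = [[21,0],[0,21]]
Q^91 = (Q^45)²·Q = [[33,33],[33,0]]
Q^182 = (Q^91)² = [[2,1],[1,1]]
Q^365 = (Q^182)²·Q = [[8,5],[5,3]]
F_365 mod 34 = Q^365[0][1] = 5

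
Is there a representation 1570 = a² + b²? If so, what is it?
7² + 39² (a=7, b=39)

Factorization: 1570 = 2 × 5 × 157
By Fermat: n is sum of two squares iff every prime p ≡ 3 (mod 4) appears to even power.
All primes ≡ 3 (mod 4) appear to even power.
Search a = 0, 1, 2, … for 1570 - a² a perfect square: first hit at a = 7: 1570 - 49 = 1521 = 39².
1570 = 7² + 39² = 49 + 1521 ✓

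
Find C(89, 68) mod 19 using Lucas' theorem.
8

Using Lucas' theorem:
Write n=89 and k=68 in base 19:
n in base 19: [4, 13]
k in base 19: [3, 11]
C(89,68) mod 19 = ∏ C(n_i, k_i) mod 19
Digit binomials (mod 19): C(4,3) = 4; C(13,11) = 78 ≡ 2
Product: 4 × 2 = 8 ≡ 8 (mod 19)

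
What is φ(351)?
216

351 = 3^3 × 13
φ(n) = n × ∏(1 - 1/p) for each prime p dividing n
φ(351) = 351 × (1 - 1/3) × (1 - 1/13) = 216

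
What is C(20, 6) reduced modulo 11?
7

Using Lucas' theorem:
Write n=20 and k=6 in base 11:
n in base 11: [1, 9]
k in base 11: [0, 6]
C(20,6) mod 11 = ∏ C(n_i, k_i) mod 11
Digit binomials (mod 11): C(1,0) = 1; C(9,6) = 84 ≡ 7
Product: 1 × 7 = 7 ≡ 7 (mod 11)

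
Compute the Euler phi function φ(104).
48

104 = 2^3 × 13
φ(n) = n × ∏(1 - 1/p) for each prime p dividing n
φ(104) = 104 × (1 - 1/2) × (1 - 1/13) = 48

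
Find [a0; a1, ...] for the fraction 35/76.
[0; 2, 5, 1, 5]

Euclidean algorithm steps:
35 = 0 × 76 + 35
76 = 2 × 35 + 6
35 = 5 × 6 + 5
6 = 1 × 5 + 1
5 = 5 × 1 + 0
Continued fraction: [0; 2, 5, 1, 5]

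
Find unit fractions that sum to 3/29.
1/10 + 1/290

Greedy algorithm:
3/29: ceiling(29/3) = 10, use 1/10
1/290: ceiling(290/1) = 290, use 1/290
Result: 3/29 = 1/10 + 1/290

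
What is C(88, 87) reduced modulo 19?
12

Using Lucas' theorem:
Write n=88 and k=87 in base 19:
n in base 19: [4, 12]
k in base 19: [4, 11]
C(88,87) mod 19 = ∏ C(n_i, k_i) mod 19
Digit binomials (mod 19): C(4,4) = 1; C(12,11) = 12
Product: 1 × 12 = 12 ≡ 12 (mod 19)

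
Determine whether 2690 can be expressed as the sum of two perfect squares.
17² + 49² (a=17, b=49)

Factorization: 2690 = 2 × 5 × 269
By Fermat: n is sum of two squares iff every prime p ≡ 3 (mod 4) appears to even power.
All primes ≡ 3 (mod 4) appear to even power.
Search a = 0, 1, 2, … for 2690 - a² a perfect square: first hit at a = 17: 2690 - 289 = 2401 = 49².
2690 = 17² + 49² = 289 + 2401 ✓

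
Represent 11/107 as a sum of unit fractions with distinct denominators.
1/10 + 1/357 + 1/381990

Greedy algorithm:
11/107: ceiling(107/11) = 10, use 1/10
3/1070: ceiling(1070/3) = 357, use 1/357
1/381990: ceiling(381990/1) = 381990, use 1/381990
Result: 11/107 = 1/10 + 1/357 + 1/381990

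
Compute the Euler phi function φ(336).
96

336 = 2^4 × 3 × 7
φ(n) = n × ∏(1 - 1/p) for each prime p dividing n
φ(336) = 336 × (1 - 1/2) × (1 - 1/3) × (1 - 1/7) = 96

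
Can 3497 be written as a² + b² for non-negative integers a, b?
4² + 59² (a=4, b=59)

Factorization: 3497 = 13 × 269
By Fermat: n is sum of two squares iff every prime p ≡ 3 (mod 4) appears to even power.
All primes ≡ 3 (mod 4) appear to even power.
Search a = 0, 1, 2, … for 3497 - a² a perfect square: first hit at a = 4: 3497 - 16 = 3481 = 59².
3497 = 4² + 59² = 16 + 3481 ✓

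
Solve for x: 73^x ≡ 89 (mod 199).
94

Baby-step giant-step with step n = ⌈√199⌉ = 15.
Baby steps 73^j mod 199 (j:value) for j=0..14: 0:1, 1:73, 2:155, 3:171, 4:145, 5:38, 6:187, 7:119, 8:130, 9:137, 10:51, 11:141, 12:144, 13:164, 14:32.
Giant-step multiplier: 73^(-15) ≡ 73^(198-15) = 73^183 ≡ 88 (mod 199).
Giant steps γ_i = 89·88^i mod 199: γ_0=89, γ_1=71, γ_2=79, γ_3=186, γ_4=50, γ_5=22, γ_6=145 (in table at j=4).
x = i·n + j = 6·15 + 4 = 94.
Check: 73^94 ≡ 89 (mod 199).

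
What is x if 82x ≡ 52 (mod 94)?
x ≡ 27 (mod 47)

gcd(82, 94) = 2, which divides 52, so solutions exist.
Divide through by 2: 41x ≡ 26 (mod 47).
Find 41^(-1) mod 47 by the extended Euclidean algorithm:
47 = 1 × 41 + 6  ⟹  6 = (1)·47 + (-1)·41
41 = 6 × 6 + 5  ⟹  5 = (-6)·47 + (7)·41
6 = 1 × 5 + 1  ⟹  1 = (7)·47 + (-8)·41
So (-8)·41 ≡ 1 (mod 47), i.e. 41^(-1) ≡ -8 ≡ 39 (mod 47).
x ≡ 39 × 26 = 1014 ≡ 27 (mod 47).
Check: 82 × 27 = 2214 ≡ 52 (mod 94).
x ≡ 27 (mod 47), giving 2 solutions mod 94.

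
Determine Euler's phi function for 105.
48

105 = 3 × 5 × 7
φ(n) = n × ∏(1 - 1/p) for each prime p dividing n
φ(105) = 105 × (1 - 1/3) × (1 - 1/5) × (1 - 1/7) = 48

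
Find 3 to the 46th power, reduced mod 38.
35

Repeated squaring. Binary of 46 = 101110.
3^1 ≡ 3 (mod 38); 3^2 ≡ 9 (mod 38); 3^4 ≡ 5 (mod 38); 3^8 ≡ 25 (mod 38); 3^16 ≡ 17 (mod 38); 3^32 ≡ 23 (mod 38)
3^46 = 3^2 × 3^4 × 3^8 × 3^32 ≡ 35 (mod 38)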